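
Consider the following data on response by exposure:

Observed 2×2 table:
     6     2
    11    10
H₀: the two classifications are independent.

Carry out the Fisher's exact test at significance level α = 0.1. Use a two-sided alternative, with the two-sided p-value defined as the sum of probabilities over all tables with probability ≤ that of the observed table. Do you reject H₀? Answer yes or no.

reject H₀: no

Margins: r₁=8, r₂=21, c₁=17, c₂=12, n=29
p_obs = C(8,6)·C(21,11)/C(29,17); sum pmf over tables with pmf ≤ p_obs
p-value (two-sided) = 0.40835
At α=0.1: p ≥ α → fail to reject H₀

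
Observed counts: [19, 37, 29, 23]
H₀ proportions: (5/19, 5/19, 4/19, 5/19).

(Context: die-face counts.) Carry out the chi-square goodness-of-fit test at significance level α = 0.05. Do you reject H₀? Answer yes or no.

n = 108; E_i = n·p_i = [28.42, 28.42, 22.74, 28.42]
χ² = (19−28.42)²/28.42 + (37−28.42)²/28.42 + (29−22.74)²/22.74 + (23−28.42)²/28.42 = 8.4718
df = 3
p-value (upper-tail) = 0.03720
At α=0.05: p < α → reject H₀

reject H₀: yes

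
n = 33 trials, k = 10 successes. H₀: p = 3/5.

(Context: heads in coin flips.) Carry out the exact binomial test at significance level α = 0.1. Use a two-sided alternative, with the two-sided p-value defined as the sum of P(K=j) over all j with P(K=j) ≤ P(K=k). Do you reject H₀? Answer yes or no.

Exact binomial: n=33, k=10, p₀=3/5=0.6000
P(X=j) = C(n,j)·p₀^j·(1−p₀)^(n−j); p = Σ P(X=j) over j with P(X=j) ≤ P(X=10)
p-value (two-sided) = 0.00101
At α=0.1: p < α → reject H₀

reject H₀: yes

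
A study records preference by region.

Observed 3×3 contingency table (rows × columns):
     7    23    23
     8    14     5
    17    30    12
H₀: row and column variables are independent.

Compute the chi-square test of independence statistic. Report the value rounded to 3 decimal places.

Row totals [53, 27, 59], col totals [32, 67, 40], n=139
χ² = (7−12.20)²/12.20 + (23−25.55)²/25.55 + (23−15.25)²/15.25 + (8−6.22)²/6.22 + (14−13.01)²/13.01 + (5−7.77)²/7.77 + (17−13.58)²/13.58 + (30−28.44)²/28.44 + (12−16.98)²/16.98 = 10.3868
df = 4

test statistic = 10.387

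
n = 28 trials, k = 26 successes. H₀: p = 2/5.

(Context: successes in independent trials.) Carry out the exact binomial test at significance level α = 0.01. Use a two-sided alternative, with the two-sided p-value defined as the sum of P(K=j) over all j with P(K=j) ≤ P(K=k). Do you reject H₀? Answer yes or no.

Exact binomial: n=28, k=26, p₀=2/5=0.4000
P(X=j) = C(n,j)·p₀^j·(1−p₀)^(n−j); p = Σ P(X=j) over j with P(X=j) ≤ P(X=26)
p-value (two-sided) = 0.00000
At α=0.01: p < α → reject H₀

reject H₀: yes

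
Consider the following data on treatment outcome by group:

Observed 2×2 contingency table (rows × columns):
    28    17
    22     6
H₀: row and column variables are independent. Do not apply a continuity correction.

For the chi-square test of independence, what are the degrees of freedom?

df = (r−1)(c−1) = (2−1)·(2−1) = 1

degrees of freedom = 1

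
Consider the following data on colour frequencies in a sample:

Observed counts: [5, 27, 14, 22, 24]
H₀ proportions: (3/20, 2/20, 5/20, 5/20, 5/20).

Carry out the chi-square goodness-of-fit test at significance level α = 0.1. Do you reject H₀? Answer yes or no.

n = 92; E_i = n·p_i = [13.80, 9.20, 23.00, 23.00, 23.00]
χ² = (5−13.80)²/13.80 + (27−9.20)²/9.20 + (14−23.00)²/23.00 + (22−23.00)²/23.00 + (24−23.00)²/23.00 = 43.6594
df = 4
p-value (upper-tail) = 0.00000
At α=0.1: p < α → reject H₀

reject H₀: yes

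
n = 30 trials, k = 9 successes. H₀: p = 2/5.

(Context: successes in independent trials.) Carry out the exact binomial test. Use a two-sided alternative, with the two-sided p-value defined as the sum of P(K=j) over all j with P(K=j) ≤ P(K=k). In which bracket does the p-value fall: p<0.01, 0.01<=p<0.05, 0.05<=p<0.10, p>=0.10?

p-value bracket: p>=0.10

Exact binomial: n=30, k=9, p₀=2/5=0.4000
P(X=j) = C(n,j)·p₀^j·(1−p₀)^(n−j); p = Σ P(X=j) over j with P(X=j) ≤ P(X=9)
p-value (two-sided) = 0.35166
→ bracket: p>=0.10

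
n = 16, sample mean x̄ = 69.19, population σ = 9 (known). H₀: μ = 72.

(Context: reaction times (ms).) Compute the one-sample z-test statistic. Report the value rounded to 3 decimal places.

test statistic = -1.249

SE = σ/√n = 9/√16 = 2.2500
z = (x̄−μ₀)/SE = (69.19−72)/2.2500 = -1.2489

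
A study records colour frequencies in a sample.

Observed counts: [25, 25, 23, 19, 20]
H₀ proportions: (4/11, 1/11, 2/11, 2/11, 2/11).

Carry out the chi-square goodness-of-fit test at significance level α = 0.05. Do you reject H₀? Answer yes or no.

n = 112; E_i = n·p_i = [40.73, 10.18, 20.36, 20.36, 20.36]
χ² = (25−40.73)²/40.73 + (25−10.18)²/10.18 + (23−20.36)²/20.36 + (19−20.36)²/20.36 + (20−20.36)²/20.36 = 28.0781
df = 4
p-value (upper-tail) = 0.00001
At α=0.05: p < α → reject H₀

reject H₀: yes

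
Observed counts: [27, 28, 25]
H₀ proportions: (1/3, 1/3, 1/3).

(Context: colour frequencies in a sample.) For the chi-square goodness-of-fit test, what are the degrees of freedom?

degrees of freedom = 2

df = k − 1 = 3 − 1 = 2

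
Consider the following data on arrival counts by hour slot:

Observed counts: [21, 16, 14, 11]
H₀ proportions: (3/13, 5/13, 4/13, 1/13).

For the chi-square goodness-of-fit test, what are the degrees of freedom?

df = k − 1 = 4 − 1 = 3

degrees of freedom = 3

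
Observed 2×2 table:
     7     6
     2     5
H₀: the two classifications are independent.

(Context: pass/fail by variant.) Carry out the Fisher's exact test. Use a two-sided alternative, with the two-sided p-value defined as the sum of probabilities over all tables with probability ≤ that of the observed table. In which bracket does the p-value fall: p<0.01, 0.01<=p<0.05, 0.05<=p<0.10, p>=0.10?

p-value bracket: p>=0.10

Margins: r₁=13, r₂=7, c₁=9, c₂=11, n=20
p_obs = C(13,7)·C(7,2)/C(20,9); sum pmf over tables with pmf ≤ p_obs
p-value (two-sided) = 0.37423
→ bracket: p>=0.10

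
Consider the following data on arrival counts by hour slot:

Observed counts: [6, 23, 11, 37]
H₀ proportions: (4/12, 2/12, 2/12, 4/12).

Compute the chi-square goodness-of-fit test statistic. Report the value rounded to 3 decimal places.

n = 77; E_i = n·p_i = [25.67, 12.83, 12.83, 25.67]
χ² = (6−25.67)²/25.67 + (23−12.83)²/12.83 + (11−12.83)²/12.83 + (37−25.67)²/25.67 = 28.3896
df = 3

test statistic = 28.390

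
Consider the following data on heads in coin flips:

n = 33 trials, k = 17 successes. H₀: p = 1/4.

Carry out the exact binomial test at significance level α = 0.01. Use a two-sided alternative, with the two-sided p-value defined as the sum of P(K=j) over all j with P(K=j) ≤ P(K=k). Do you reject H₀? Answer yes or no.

Exact binomial: n=33, k=17, p₀=1/4=0.2500
P(X=j) = C(n,j)·p₀^j·(1−p₀)^(n−j); p = Σ P(X=j) over j with P(X=j) ≤ P(X=17)
p-value (two-sided) = 0.00103
At α=0.01: p < α → reject H₀

reject H₀: yes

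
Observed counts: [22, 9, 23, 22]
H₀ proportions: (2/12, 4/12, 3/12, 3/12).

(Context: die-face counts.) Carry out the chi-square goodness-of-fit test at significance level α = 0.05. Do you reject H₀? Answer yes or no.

n = 76; E_i = n·p_i = [12.67, 25.33, 19.00, 19.00]
χ² = (22−12.67)²/12.67 + (9−25.33)²/25.33 + (23−19.00)²/19.00 + (22−19.00)²/19.00 = 18.7237
df = 3
p-value (upper-tail) = 0.00031
At α=0.05: p < α → reject H₀

reject H₀: yes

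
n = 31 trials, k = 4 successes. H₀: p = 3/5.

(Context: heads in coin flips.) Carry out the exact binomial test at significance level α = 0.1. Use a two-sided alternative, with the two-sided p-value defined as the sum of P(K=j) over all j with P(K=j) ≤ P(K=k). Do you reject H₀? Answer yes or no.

Exact binomial: n=31, k=4, p₀=3/5=0.6000
P(X=j) = C(n,j)·p₀^j·(1−p₀)^(n−j); p = Σ P(X=j) over j with P(X=j) ≤ P(X=4)
p-value (two-sided) = 0.00000
At α=0.1: p < α → reject H₀

reject H₀: yes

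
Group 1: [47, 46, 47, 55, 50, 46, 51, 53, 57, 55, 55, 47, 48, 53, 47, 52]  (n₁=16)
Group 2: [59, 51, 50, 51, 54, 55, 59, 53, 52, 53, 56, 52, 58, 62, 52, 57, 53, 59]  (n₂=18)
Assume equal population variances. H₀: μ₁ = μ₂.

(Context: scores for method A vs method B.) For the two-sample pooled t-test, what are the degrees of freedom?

df = n₁ + n₂ − 2 = 16 + 18 − 2 = 32

degrees of freedom = 32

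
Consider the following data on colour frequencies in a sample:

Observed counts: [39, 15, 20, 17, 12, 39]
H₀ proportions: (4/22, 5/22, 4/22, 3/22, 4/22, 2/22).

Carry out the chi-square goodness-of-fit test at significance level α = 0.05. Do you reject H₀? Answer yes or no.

reject H₀: yes

n = 142; E_i = n·p_i = [25.82, 32.27, 25.82, 19.36, 25.82, 12.91]
χ² = (39−25.82)²/25.82 + (15−32.27)²/32.27 + (20−25.82)²/25.82 + (17−19.36)²/19.36 + (12−25.82)²/25.82 + (39−12.91)²/12.91 = 77.7031
df = 5
p-value (upper-tail) = 0.00000
At α=0.05: p < α → reject H₀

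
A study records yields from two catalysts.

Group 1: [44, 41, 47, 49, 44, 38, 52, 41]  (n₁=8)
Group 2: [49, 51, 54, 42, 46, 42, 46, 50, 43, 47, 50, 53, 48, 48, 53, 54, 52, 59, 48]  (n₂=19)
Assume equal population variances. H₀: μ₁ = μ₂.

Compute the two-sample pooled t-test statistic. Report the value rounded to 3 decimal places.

x̄₁=44.500, s₁=4.629, n₁=8
x̄₂=49.211, s₂=4.442, n₂=19
s_p² = [7·4.629² + 18·4.442²]/25 = 20.2063
SE = √(s_p²·(1/8+1/19)) = 1.8945
t = (44.500−49.211)/1.8945 = -2.4864
df = 25

test statistic = -2.486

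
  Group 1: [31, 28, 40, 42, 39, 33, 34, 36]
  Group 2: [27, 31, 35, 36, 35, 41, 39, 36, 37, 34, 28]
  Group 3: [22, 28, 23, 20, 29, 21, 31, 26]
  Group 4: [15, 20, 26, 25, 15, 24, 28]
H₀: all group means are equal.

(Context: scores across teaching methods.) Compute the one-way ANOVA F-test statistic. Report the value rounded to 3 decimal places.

Group means [35.38, 34.45, 25.00, 21.86], grand mean 29.853
SSB = Σnᵢ(x̄ᵢ−x̄)² = 1112.805; SSW = ΣΣ(x−x̄ᵢ)² = 627.459
MSB = 1112.805/3 = 370.9351; MSW = 627.459/30 = 20.9153
F = MSB/MSW = 17.7351
df = (3, 30)

test statistic = 17.735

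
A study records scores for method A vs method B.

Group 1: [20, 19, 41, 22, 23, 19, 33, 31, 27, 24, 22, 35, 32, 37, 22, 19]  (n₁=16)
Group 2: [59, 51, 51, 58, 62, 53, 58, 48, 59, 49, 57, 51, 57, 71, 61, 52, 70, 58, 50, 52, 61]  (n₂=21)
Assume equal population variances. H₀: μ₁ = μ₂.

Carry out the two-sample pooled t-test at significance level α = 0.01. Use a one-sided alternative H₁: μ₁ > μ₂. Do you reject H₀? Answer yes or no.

reject H₀: no

x̄₁=26.625, s₁=7.191, n₁=16
x̄₂=56.571, s₂=6.313, n₂=21
s_p² = [15·7.191² + 20·6.313²]/35 = 44.9398
SE = √(s_p²·(1/16+1/21)) = 2.2246
t = (26.625−56.571)/2.2246 = -13.4616
df = 35
p-value (one-sided, H₁ greater) = 1.00000
At α=0.01: p ≥ α → fail to reject H₀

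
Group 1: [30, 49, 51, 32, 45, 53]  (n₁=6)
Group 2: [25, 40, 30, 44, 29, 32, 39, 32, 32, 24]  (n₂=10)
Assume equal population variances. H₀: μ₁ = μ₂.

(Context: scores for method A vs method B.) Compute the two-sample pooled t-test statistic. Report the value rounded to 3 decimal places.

test statistic = 2.610

x̄₁=43.333, s₁=9.933, n₁=6
x̄₂=32.700, s₂=6.482, n₂=10
s_p² = [5·9.933² + 9·6.482²]/14 = 62.2452
SE = √(s_p²·(1/6+1/10)) = 4.0742
t = (43.333−32.700)/4.0742 = 2.6099
df = 14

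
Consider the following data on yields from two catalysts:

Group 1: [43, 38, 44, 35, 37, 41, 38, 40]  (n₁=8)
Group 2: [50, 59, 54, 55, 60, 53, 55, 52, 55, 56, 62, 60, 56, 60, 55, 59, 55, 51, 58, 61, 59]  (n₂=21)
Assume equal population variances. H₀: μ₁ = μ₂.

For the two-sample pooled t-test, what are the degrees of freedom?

degrees of freedom = 27

df = n₁ + n₂ − 2 = 8 + 21 − 2 = 27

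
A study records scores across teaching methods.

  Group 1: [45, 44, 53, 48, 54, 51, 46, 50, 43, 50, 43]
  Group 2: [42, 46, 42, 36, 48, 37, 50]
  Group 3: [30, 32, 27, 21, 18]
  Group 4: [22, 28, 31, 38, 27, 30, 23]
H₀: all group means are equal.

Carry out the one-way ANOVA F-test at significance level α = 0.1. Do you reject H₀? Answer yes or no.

Group means [47.91, 43.00, 25.60, 28.43], grand mean 38.500
SSB = Σnᵢ(x̄ᵢ−x̄)² = 2657.677; SSW = ΣΣ(x−x̄ᵢ)² = 641.823
MSB = 2657.677/3 = 885.8922; MSW = 641.823/26 = 24.6855
F = MSB/MSW = 35.8871
df = (3, 26)
p-value (upper-tail) = 0.00000
At α=0.1: p < α → reject H₀

reject H₀: yes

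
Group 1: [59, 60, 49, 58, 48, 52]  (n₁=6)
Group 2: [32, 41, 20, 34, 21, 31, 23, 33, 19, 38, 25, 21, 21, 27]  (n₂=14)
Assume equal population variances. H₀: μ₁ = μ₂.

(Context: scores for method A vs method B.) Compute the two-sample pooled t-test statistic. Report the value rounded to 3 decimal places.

x̄₁=54.333, s₁=5.317, n₁=6
x̄₂=27.571, s₂=7.229, n₂=14
s_p² = [5·5.317² + 13·7.229²]/18 = 45.5979
SE = √(s_p²·(1/6+1/14)) = 3.2949
t = (54.333−27.571)/3.2949 = 8.1221
df = 18

test statistic = 8.122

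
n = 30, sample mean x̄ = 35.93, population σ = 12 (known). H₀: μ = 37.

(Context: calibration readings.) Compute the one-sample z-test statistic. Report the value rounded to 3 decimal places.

SE = σ/√n = 12/√30 = 2.1909
z = (x̄−μ₀)/SE = (35.93−37)/2.1909 = -0.4884

test statistic = -0.488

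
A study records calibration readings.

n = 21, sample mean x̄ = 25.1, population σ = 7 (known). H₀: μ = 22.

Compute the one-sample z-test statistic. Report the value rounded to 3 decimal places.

SE = σ/√n = 7/√21 = 1.5275
z = (x̄−μ₀)/SE = (25.1−22)/1.5275 = 2.0294

test statistic = 2.029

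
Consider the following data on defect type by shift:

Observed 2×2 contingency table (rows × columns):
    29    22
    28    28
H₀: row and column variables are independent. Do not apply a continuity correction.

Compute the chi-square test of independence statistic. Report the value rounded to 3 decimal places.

test statistic = 0.505

Row totals [51, 56], col totals [57, 50], n=107
χ² = (29−27.17)²/27.17 + (22−23.83)²/23.83 + (28−29.83)²/29.83 + (28−26.17)²/26.17 = 0.5050
df = 1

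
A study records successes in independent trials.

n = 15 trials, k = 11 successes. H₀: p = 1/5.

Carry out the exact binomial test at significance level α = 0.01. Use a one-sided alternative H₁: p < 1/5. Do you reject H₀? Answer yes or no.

reject H₀: no

Exact binomial: n=15, k=11, p₀=1/5=0.2000
P(X≤11) from Σ C(n,i)·p₀^i·(1−p₀)^(n−i)
p-value (one-sided, H₁ less) = 1.00000
At α=0.01: p ≥ α → fail to reject H₀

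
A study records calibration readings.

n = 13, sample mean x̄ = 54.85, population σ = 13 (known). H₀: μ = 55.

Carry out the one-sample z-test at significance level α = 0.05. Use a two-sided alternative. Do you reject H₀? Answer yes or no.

reject H₀: no

SE = σ/√n = 13/√13 = 3.6056
z = (x̄−μ₀)/SE = (54.85−55)/3.6056 = -0.0416
p-value (two-sided) = 0.96682
At α=0.05: p ≥ α → fail to reject H₀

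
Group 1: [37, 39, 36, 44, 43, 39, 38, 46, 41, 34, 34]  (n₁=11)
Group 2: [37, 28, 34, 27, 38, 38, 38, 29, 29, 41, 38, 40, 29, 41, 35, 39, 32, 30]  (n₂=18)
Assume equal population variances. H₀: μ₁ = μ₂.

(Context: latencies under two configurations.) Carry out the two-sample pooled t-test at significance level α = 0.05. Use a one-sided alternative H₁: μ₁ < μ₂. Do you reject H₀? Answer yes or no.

x̄₁=39.182, s₁=3.970, n₁=11
x̄₂=34.611, s₂=4.889, n₂=18
s_p² = [10·3.970² + 17·4.889²]/27 = 20.8857
SE = √(s_p²·(1/11+1/18)) = 1.7490
t = (39.182−34.611)/1.7490 = 2.6133
df = 27
p-value (one-sided, H₁ less) = 0.99276
At α=0.05: p ≥ α → fail to reject H₀

reject H₀: no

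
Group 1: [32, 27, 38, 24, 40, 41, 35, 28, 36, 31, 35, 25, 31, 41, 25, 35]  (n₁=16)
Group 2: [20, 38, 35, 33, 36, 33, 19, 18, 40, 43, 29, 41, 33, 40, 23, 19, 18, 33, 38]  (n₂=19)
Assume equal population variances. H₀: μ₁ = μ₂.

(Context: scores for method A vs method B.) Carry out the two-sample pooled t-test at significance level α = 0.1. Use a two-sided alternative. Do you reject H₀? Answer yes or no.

x̄₁=32.750, s₁=5.779, n₁=16
x̄₂=31.000, s₂=8.743, n₂=19
s_p² = [15·5.779² + 18·8.743²]/33 = 56.8788
SE = √(s_p²·(1/16+1/19)) = 2.5590
t = (32.750−31.000)/2.5590 = 0.6839
df = 33
p-value (two-sided) = 0.49884
At α=0.1: p ≥ α → fail to reject H₀

reject H₀: no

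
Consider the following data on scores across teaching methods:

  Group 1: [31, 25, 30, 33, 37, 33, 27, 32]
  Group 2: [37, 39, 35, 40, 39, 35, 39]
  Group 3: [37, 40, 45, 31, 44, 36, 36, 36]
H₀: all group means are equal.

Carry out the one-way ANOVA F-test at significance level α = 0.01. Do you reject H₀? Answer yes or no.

Group means [31.00, 37.71, 38.12], grand mean 35.522
SSB = Σnᵢ(x̄ᵢ−x̄)² = 251.436; SSW = ΣΣ(x−x̄ᵢ)² = 274.304
MSB = 251.436/2 = 125.7178; MSW = 274.304/20 = 13.7152
F = MSB/MSW = 9.1663
df = (2, 20)
p-value (upper-tail) = 0.00149
At α=0.01: p < α → reject H₀

reject H₀: yes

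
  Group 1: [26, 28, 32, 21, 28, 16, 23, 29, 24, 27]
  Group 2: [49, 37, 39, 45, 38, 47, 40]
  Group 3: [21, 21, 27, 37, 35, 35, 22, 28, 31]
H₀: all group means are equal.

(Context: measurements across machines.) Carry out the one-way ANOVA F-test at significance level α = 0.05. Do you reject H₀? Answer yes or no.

reject H₀: yes

Group means [25.40, 42.14, 28.56], grand mean 31.000
SSB = Σnᵢ(x̄ᵢ−x̄)² = 1236.521; SSW = ΣΣ(x−x̄ᵢ)² = 645.479
MSB = 1236.521/2 = 618.2603; MSW = 645.479/23 = 28.0643
F = MSB/MSW = 22.0301
df = (2, 23)
p-value (upper-tail) = 0.00000
At α=0.05: p < α → reject H₀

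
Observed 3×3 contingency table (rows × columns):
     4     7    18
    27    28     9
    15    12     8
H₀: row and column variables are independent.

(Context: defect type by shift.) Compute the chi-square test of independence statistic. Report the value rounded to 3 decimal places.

Row totals [29, 64, 35], col totals [46, 47, 35], n=128
χ² = (4−10.42)²/10.42 + (7−10.65)²/10.65 + (18−7.93)²/7.93 + (27−23.00)²/23.00 + (28−23.50)²/23.50 + (9−17.50)²/17.50 + (15−12.58)²/12.58 + (12−12.85)²/12.85 + (8−9.57)²/9.57 = 24.4623
df = 4

test statistic = 24.462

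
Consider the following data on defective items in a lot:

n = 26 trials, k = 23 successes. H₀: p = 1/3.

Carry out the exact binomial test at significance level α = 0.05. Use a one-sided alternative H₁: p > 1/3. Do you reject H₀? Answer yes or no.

Exact binomial: n=26, k=23, p₀=1/3=0.3333
P(X≥23) from Σ C(n,i)·p₀^i·(1−p₀)^(n−i)
p-value (one-sided, H₁ greater) = 0.00000
At α=0.05: p < α → reject H₀

reject H₀: yes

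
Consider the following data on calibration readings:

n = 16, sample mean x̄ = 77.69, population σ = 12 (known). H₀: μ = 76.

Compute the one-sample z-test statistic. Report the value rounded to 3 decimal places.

test statistic = 0.563

SE = σ/√n = 12/√16 = 3.0000
z = (x̄−μ₀)/SE = (77.69−76)/3.0000 = 0.5633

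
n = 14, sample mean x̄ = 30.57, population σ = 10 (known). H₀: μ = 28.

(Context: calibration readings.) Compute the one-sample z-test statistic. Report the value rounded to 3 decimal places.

SE = σ/√n = 10/√14 = 2.6726
z = (x̄−μ₀)/SE = (30.57−28)/2.6726 = 0.9616

test statistic = 0.962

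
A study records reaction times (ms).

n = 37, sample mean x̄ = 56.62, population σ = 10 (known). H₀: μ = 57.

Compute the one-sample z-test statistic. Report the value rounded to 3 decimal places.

test statistic = -0.231

SE = σ/√n = 10/√37 = 1.6440
z = (x̄−μ₀)/SE = (56.62−57)/1.6440 = -0.2311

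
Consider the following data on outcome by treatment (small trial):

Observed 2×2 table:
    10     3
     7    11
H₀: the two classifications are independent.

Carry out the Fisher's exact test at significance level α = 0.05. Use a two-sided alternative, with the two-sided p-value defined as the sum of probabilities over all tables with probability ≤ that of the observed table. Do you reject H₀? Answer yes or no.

reject H₀: no

Margins: r₁=13, r₂=18, c₁=17, c₂=14, n=31
p_obs = C(13,10)·C(18,7)/C(31,17); sum pmf over tables with pmf ≤ p_obs
p-value (two-sided) = 0.06686
At α=0.05: p ≥ α → fail to reject H₀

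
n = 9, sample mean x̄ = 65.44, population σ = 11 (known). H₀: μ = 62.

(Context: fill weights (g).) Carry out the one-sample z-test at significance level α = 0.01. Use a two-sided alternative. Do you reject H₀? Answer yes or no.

SE = σ/√n = 11/√9 = 3.6667
z = (x̄−μ₀)/SE = (65.44−62)/3.6667 = 0.9382
p-value (two-sided) = 0.34815
At α=0.01: p ≥ α → fail to reject H₀

reject H₀: no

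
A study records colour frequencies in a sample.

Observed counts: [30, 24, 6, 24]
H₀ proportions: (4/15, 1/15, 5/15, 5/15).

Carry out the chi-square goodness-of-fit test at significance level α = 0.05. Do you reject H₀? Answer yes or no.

n = 84; E_i = n·p_i = [22.40, 5.60, 28.00, 28.00]
χ² = (30−22.40)²/22.40 + (24−5.60)²/5.60 + (6−28.00)²/28.00 + (24−28.00)²/28.00 = 80.8929
df = 3
p-value (upper-tail) = 0.00000
At α=0.05: p < α → reject H₀

reject H₀: yes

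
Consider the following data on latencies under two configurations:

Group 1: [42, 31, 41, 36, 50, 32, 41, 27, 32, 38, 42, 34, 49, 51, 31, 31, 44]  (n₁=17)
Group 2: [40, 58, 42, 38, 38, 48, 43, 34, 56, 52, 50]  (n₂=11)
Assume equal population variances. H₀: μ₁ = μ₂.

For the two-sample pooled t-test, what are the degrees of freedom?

degrees of freedom = 26

df = n₁ + n₂ − 2 = 17 + 11 − 2 = 26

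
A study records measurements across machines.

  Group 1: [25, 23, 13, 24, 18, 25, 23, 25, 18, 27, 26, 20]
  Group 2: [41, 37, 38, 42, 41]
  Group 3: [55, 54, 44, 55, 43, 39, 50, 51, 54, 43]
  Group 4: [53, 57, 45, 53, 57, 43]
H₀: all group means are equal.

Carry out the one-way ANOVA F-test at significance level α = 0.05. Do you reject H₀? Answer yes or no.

Group means [22.25, 39.80, 48.80, 51.33], grand mean 38.242
SSB = Σnᵢ(x̄ᵢ−x̄)² = 5224.077; SSW = ΣΣ(x−x̄ᵢ)² = 711.983
MSB = 5224.077/3 = 1741.3591; MSW = 711.983/29 = 24.5511
F = MSB/MSW = 70.9278
df = (3, 29)
p-value (upper-tail) = 0.00000
At α=0.05: p < α → reject H₀

reject H₀: yes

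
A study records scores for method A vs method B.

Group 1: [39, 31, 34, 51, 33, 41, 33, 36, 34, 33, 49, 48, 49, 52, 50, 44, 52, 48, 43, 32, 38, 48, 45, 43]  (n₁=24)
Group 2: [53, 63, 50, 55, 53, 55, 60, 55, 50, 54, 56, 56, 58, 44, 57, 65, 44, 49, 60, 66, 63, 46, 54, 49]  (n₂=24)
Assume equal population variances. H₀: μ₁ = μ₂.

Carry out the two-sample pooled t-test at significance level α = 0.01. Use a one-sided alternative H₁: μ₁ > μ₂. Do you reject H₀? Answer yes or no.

reject H₀: no

x̄₁=41.917, s₁=7.283, n₁=24
x̄₂=54.792, s₂=6.143, n₂=24
s_p² = [23·7.283² + 23·6.143²]/46 = 45.3868
SE = √(s_p²·(1/24+1/24)) = 1.9448
t = (41.917−54.792)/1.9448 = -6.6202
df = 46
p-value (one-sided, H₁ greater) = 1.00000
At α=0.01: p ≥ α → fail to reject H₀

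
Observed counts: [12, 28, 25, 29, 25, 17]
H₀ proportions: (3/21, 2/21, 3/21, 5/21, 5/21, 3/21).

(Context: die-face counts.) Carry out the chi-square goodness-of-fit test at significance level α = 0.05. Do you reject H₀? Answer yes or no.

reject H₀: yes

n = 136; E_i = n·p_i = [19.43, 12.95, 19.43, 32.38, 32.38, 19.43]
χ² = (12−19.43)²/19.43 + (28−12.95)²/12.95 + (25−19.43)²/19.43 + (29−32.38)²/32.38 + (25−32.38)²/32.38 + (17−19.43)²/19.43 = 24.2588
df = 5
p-value (upper-tail) = 0.00019
At α=0.05: p < α → reject H₀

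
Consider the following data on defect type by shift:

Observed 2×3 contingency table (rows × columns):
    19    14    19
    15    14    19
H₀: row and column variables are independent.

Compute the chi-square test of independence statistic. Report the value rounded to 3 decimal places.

test statistic = 0.311

Row totals [52, 48], col totals [34, 28, 38], n=100
χ² = (19−17.68)²/17.68 + (14−14.56)²/14.56 + (19−19.76)²/19.76 + (15−16.32)²/16.32 + (14−13.44)²/13.44 + (19−18.24)²/18.24 = 0.3111
df = 2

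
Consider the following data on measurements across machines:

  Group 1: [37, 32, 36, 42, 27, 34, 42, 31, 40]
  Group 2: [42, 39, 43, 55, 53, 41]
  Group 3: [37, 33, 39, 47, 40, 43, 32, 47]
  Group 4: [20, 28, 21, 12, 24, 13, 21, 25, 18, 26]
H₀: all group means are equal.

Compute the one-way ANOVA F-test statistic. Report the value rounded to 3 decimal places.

test statistic = 29.538

Group means [35.67, 45.50, 39.75, 20.80], grand mean 33.939
SSB = Σnᵢ(x̄ᵢ−x̄)² = 2825.279; SSW = ΣΣ(x−x̄ᵢ)² = 924.600
MSB = 2825.279/3 = 941.7596; MSW = 924.600/29 = 31.8828
F = MSB/MSW = 29.5382
df = (3, 29)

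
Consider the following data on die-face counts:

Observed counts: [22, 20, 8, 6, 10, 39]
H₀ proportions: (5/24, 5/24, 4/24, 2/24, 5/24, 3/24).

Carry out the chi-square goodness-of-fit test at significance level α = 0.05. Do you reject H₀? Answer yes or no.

n = 105; E_i = n·p_i = [21.88, 21.88, 17.50, 8.75, 21.88, 13.12]
χ² = (22−21.88)²/21.88 + (20−21.88)²/21.88 + (8−17.50)²/17.50 + (6−8.75)²/8.75 + (10−21.88)²/21.88 + (39−13.12)²/13.12 = 63.6400
df = 5
p-value (upper-tail) = 0.00000
At α=0.05: p < α → reject H₀

reject H₀: yes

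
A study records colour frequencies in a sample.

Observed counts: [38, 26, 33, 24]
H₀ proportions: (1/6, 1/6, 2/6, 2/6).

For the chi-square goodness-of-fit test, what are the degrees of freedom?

degrees of freedom = 3

df = k − 1 = 4 − 1 = 3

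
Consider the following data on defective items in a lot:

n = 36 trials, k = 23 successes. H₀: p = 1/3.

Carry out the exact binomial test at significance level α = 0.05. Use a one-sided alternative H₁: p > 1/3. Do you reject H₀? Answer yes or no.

reject H₀: yes

Exact binomial: n=36, k=23, p₀=1/3=0.3333
P(X≥23) from Σ C(n,i)·p₀^i·(1−p₀)^(n−i)
p-value (one-sided, H₁ greater) = 0.00017
At α=0.05: p < α → reject H₀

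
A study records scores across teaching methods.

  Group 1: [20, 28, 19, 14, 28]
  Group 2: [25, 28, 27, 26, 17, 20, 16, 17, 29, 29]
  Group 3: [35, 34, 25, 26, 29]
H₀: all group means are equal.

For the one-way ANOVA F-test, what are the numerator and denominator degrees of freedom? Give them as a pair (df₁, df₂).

k = 3 groups, N = 20 total
df = (k−1, N−k) = (3−1, 20−3) = (2, 17)

degrees of freedom = [2, 17]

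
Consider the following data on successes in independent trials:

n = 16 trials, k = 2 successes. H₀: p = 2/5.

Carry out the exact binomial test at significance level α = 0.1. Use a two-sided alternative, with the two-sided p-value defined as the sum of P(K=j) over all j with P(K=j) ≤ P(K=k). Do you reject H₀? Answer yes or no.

reject H₀: yes

Exact binomial: n=16, k=2, p₀=2/5=0.4000
P(X=j) = C(n,j)·p₀^j·(1−p₀)^(n−j); p = Σ P(X=j) over j with P(X=j) ≤ P(X=2)
p-value (two-sided) = 0.03748
At α=0.1: p < α → reject H₀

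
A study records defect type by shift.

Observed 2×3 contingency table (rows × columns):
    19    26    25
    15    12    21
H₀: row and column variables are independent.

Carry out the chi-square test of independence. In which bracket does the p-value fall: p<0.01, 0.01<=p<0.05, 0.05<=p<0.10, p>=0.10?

p-value bracket: p>=0.10

Row totals [70, 48], col totals [34, 38, 46], n=118
χ² = (19−20.17)²/20.17 + (26−22.54)²/22.54 + (25−27.29)²/27.29 + (15−13.83)²/13.83 + (12−15.46)²/15.46 + (21−18.71)²/18.71 = 1.9421
df = 2
p-value (upper-tail) = 0.37868
→ bracket: p>=0.10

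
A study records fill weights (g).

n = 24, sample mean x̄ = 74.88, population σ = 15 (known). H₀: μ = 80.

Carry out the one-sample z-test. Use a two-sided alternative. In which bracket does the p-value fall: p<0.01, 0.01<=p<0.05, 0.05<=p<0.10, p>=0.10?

SE = σ/√n = 15/√24 = 3.0619
z = (x̄−μ₀)/SE = (74.88−80)/3.0619 = -1.6722
p-value (two-sided) = 0.09449
→ bracket: 0.05<=p<0.10

p-value bracket: 0.05<=p<0.10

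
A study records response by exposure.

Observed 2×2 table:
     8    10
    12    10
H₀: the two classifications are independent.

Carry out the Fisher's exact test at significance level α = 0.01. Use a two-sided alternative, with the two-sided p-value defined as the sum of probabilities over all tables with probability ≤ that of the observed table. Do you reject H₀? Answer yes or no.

reject H₀: no

Margins: r₁=18, r₂=22, c₁=20, c₂=20, n=40
p_obs = C(18,8)·C(22,12)/C(40,20); sum pmf over tables with pmf ≤ p_obs
p-value (two-sided) = 0.75119
At α=0.01: p ≥ α → fail to reject H₀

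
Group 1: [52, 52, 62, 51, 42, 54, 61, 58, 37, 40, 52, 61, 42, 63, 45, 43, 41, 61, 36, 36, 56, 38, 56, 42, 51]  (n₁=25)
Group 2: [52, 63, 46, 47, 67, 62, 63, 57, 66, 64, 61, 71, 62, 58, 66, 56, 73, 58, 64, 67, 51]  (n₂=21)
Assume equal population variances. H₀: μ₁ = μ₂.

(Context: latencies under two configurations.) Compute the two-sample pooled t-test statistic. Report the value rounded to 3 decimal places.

x̄₁=49.280, s₁=9.085, n₁=25
x̄₂=60.667, s₂=7.255, n₂=21
s_p² = [24·9.085² + 20·7.255²]/44 = 68.9479
SE = √(s_p²·(1/25+1/21)) = 2.4579
t = (49.280−60.667)/2.4579 = -4.6327
df = 44

test statistic = -4.633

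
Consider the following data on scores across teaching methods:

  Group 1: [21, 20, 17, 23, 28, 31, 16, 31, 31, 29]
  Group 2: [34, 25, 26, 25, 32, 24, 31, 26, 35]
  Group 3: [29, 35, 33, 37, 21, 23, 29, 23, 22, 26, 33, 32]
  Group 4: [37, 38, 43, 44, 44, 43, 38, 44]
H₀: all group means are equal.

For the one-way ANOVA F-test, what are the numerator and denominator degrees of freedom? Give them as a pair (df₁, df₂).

k = 4 groups, N = 39 total
df = (k−1, N−k) = (4−1, 39−4) = (3, 35)

degrees of freedom = [3, 35]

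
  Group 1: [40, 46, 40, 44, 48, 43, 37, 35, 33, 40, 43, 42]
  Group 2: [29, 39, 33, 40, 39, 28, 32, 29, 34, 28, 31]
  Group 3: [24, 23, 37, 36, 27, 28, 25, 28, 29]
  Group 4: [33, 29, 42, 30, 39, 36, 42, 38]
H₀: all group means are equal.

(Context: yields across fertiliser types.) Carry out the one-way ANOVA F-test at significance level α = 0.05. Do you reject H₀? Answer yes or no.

reject H₀: yes

Group means [40.92, 32.91, 28.56, 36.12], grand mean 34.975
SSB = Σnᵢ(x̄ᵢ−x̄)² = 852.052; SSW = ΣΣ(x−x̄ᵢ)² = 792.923
MSB = 852.052/3 = 284.0173; MSW = 792.923/36 = 22.0256
F = MSB/MSW = 12.8949
df = (3, 36)
p-value (upper-tail) = 0.00001
At α=0.05: p < α → reject H₀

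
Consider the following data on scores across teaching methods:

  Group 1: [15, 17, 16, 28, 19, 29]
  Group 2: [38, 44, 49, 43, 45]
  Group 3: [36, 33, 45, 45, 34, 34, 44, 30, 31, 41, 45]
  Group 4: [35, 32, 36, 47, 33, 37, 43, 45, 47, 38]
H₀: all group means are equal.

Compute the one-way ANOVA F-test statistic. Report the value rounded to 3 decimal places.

Group means [20.67, 43.80, 38.00, 39.30], grand mean 36.062
SSB = Σnᵢ(x̄ᵢ−x̄)² = 1867.642; SSW = ΣΣ(x−x̄ᵢ)² = 916.233
MSB = 1867.642/3 = 622.5472; MSW = 916.233/28 = 32.7226
F = MSB/MSW = 19.0250
df = (3, 28)

test statistic = 19.025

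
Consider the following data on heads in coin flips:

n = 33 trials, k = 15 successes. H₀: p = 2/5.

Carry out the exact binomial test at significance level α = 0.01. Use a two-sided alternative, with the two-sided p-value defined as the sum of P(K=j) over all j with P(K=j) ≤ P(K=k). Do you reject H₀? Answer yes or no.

Exact binomial: n=33, k=15, p₀=2/5=0.4000
P(X=j) = C(n,j)·p₀^j·(1−p₀)^(n−j); p = Σ P(X=j) over j with P(X=j) ≤ P(X=15)
p-value (two-sided) = 0.59484
At α=0.01: p ≥ α → fail to reject H₀

reject H₀: no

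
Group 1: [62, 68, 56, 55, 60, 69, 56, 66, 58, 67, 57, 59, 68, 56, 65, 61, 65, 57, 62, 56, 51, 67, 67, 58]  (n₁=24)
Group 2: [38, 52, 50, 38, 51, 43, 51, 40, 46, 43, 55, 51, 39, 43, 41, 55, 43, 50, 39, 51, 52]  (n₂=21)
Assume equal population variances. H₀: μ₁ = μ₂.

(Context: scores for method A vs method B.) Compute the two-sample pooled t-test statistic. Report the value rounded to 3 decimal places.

x̄₁=61.083, s₁=5.191, n₁=24
x̄₂=46.238, s₂=5.864, n₂=21
s_p² = [23·5.191² + 20·5.864²]/43 = 30.4103
SE = √(s_p²·(1/24+1/21)) = 1.6478
t = (61.083−46.238)/1.6478 = 9.0092
df = 43

test statistic = 9.009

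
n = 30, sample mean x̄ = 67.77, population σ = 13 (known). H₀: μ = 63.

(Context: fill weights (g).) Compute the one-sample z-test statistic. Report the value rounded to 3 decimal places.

SE = σ/√n = 13/√30 = 2.3735
z = (x̄−μ₀)/SE = (67.77−63)/2.3735 = 2.0097

test statistic = 2.010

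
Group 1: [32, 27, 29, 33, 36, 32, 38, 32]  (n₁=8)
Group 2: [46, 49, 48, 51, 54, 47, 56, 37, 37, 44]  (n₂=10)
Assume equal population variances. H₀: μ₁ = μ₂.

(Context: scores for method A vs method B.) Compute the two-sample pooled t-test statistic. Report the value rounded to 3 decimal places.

x̄₁=32.375, s₁=3.503, n₁=8
x̄₂=46.900, s₂=6.332, n₂=10
s_p² = [7·3.503² + 9·6.332²]/16 = 27.9234
SE = √(s_p²·(1/8+1/10)) = 2.5065
t = (32.375−46.900)/2.5065 = -5.7948
df = 16

test statistic = -5.795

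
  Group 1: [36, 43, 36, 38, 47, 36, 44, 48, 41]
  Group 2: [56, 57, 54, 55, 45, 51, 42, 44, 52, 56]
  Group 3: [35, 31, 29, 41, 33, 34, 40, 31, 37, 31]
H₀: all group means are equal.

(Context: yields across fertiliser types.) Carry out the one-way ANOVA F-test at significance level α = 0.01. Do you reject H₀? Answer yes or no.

reject H₀: yes

Group means [41.00, 51.20, 34.20], grand mean 42.172
SSB = Σnᵢ(x̄ᵢ−x̄)² = 1462.938; SSW = ΣΣ(x−x̄ᵢ)² = 607.200
MSB = 1462.938/2 = 731.4690; MSW = 607.200/26 = 23.3538
F = MSB/MSW = 31.3211
df = (2, 26)
p-value (upper-tail) = 0.00000
At α=0.01: p < α → reject H₀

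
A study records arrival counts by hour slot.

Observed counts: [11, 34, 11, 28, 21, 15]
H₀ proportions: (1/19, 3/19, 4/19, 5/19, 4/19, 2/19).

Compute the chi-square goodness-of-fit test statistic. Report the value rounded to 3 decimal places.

test statistic = 25.054

n = 120; E_i = n·p_i = [6.32, 18.95, 25.26, 31.58, 25.26, 12.63]
χ² = (11−6.32)²/6.32 + (34−18.95)²/18.95 + (11−25.26)²/25.26 + (28−31.58)²/31.58 + (21−25.26)²/25.26 + (15−12.63)²/12.63 = 25.0544
df = 5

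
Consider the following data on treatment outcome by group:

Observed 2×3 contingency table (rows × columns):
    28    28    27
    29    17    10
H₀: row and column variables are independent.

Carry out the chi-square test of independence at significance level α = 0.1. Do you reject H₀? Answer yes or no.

Row totals [83, 56], col totals [57, 45, 37], n=139
χ² = (28−34.04)²/34.04 + (28−26.87)²/26.87 + (27−22.09)²/22.09 + (29−22.96)²/22.96 + (17−18.13)²/18.13 + (10−14.91)²/14.91 = 5.4794
df = 2
p-value (upper-tail) = 0.06459
At α=0.1: p < α → reject H₀

reject H₀: yes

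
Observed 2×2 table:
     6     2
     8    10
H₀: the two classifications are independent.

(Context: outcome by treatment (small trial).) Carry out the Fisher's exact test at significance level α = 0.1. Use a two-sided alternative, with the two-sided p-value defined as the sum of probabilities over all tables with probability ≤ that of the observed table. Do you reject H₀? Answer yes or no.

Margins: r₁=8, r₂=18, c₁=14, c₂=12, n=26
p_obs = C(8,6)·C(18,8)/C(26,14); sum pmf over tables with pmf ≤ p_obs
p-value (two-sided) = 0.21638
At α=0.1: p ≥ α → fail to reject H₀

reject H₀: no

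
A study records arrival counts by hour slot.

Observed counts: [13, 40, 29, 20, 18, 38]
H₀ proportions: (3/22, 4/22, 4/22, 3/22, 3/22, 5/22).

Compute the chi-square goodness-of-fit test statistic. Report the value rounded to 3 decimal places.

n = 158; E_i = n·p_i = [21.55, 28.73, 28.73, 21.55, 21.55, 35.91]
χ² = (13−21.55)²/21.55 + (40−28.73)²/28.73 + (29−28.73)²/28.73 + (20−21.55)²/21.55 + (18−21.55)²/21.55 + (38−35.91)²/35.91 = 8.6314
df = 5

test statistic = 8.631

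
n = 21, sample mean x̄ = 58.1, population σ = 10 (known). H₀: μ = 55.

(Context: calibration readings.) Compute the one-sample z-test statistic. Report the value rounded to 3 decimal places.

SE = σ/√n = 10/√21 = 2.1822
z = (x̄−μ₀)/SE = (58.1−55)/2.1822 = 1.4206

test statistic = 1.421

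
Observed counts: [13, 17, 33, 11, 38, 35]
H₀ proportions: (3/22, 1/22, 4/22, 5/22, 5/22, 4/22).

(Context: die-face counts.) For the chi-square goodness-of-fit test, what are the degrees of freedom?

degrees of freedom = 5

df = k − 1 = 6 − 1 = 5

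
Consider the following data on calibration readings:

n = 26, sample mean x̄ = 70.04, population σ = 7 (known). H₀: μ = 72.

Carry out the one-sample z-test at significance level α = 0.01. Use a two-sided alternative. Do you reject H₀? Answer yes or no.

reject H₀: no

SE = σ/√n = 7/√26 = 1.3728
z = (x̄−μ₀)/SE = (70.04−72)/1.3728 = -1.4277
p-value (two-sided) = 0.15337
At α=0.01: p ≥ α → fail to reject H₀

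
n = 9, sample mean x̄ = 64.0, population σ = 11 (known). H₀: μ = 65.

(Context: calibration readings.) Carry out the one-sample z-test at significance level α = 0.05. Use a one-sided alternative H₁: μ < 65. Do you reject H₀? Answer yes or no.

reject H₀: no

SE = σ/√n = 11/√9 = 3.6667
z = (x̄−μ₀)/SE = (64.0−65)/3.6667 = -0.2727
p-value (one-sided, H₁ less) = 0.39253
At α=0.05: p ≥ α → fail to reject H₀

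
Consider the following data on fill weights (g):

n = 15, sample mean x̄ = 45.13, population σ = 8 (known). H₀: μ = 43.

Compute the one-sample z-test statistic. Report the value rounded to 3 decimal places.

test statistic = 1.031

SE = σ/√n = 8/√15 = 2.0656
z = (x̄−μ₀)/SE = (45.13−43)/2.0656 = 1.0312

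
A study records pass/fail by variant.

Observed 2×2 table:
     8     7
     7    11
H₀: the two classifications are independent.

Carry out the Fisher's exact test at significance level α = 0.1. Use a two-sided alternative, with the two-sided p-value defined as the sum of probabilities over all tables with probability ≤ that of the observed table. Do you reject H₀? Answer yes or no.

Margins: r₁=15, r₂=18, c₁=15, c₂=18, n=33
p_obs = C(15,8)·C(18,7)/C(33,15); sum pmf over tables with pmf ≤ p_obs
p-value (two-sided) = 0.49388
At α=0.1: p ≥ α → fail to reject H₀

reject H₀: no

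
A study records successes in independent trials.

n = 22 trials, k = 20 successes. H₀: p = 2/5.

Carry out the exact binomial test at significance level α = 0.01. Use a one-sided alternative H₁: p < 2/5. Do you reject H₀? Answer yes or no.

reject H₀: no

Exact binomial: n=22, k=20, p₀=2/5=0.4000
P(X≤20) from Σ C(n,i)·p₀^i·(1−p₀)^(n−i)
p-value (one-sided, H₁ less) = 1.00000
At α=0.01: p ≥ α → fail to reject H₀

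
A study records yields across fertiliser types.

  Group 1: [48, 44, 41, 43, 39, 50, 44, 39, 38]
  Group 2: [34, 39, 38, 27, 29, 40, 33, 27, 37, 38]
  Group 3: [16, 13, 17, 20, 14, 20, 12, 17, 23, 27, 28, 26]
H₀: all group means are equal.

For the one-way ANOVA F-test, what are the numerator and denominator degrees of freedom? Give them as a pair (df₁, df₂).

degrees of freedom = [2, 28]

k = 3 groups, N = 31 total
df = (k−1, N−k) = (3−1, 31−3) = (2, 28)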